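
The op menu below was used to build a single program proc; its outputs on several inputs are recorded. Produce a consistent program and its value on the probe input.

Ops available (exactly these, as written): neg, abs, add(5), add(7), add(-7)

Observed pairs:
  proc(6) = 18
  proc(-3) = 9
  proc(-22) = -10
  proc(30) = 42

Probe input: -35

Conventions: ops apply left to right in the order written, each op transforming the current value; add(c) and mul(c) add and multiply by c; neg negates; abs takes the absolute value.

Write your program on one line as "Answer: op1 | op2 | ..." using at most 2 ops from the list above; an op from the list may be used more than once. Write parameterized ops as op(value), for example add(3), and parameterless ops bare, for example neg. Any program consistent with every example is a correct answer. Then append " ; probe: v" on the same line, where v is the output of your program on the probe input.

add(7) | add(5) ; probe: -23

Check, running the answer program on each example:
  6 -> 13 -> 18
  -3 -> 4 -> 9
  -22 -> -15 -> -10
  30 -> 37 -> 42
  probe: -35 -> -28 -> -23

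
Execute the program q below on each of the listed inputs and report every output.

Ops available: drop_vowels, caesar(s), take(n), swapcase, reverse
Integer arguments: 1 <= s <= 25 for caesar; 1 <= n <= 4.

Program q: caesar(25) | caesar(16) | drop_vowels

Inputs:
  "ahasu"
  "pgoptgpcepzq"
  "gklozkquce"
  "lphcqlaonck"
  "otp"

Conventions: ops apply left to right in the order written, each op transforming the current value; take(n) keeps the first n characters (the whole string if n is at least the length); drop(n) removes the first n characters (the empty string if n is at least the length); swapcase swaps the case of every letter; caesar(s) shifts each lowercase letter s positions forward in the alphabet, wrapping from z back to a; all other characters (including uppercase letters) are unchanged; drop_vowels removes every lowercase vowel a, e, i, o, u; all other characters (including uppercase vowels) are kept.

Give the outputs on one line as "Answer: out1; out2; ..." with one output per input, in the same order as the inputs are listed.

"pwphj"; "vdvrtf"; "vzdzfjrt"; "wrfpdcrz"; "d"

Execution, op by op:
  "ahasu" -> "zgzrt" -> "pwphj" -> "pwphj"
  "pgoptgpcepzq" -> "ofnosfobdoyp" -> "evdeiverteof" -> "vdvrtf"
  "gklozkquce" -> "fjknyjptbd" -> "vzadozfjrt" -> "vzdzfjrt"
  "lphcqlaonck" -> "kogbpkznmbj" -> "aewrfapdcrz" -> "wrfpdcrz"
  "otp" -> "nso" -> "die" -> "d"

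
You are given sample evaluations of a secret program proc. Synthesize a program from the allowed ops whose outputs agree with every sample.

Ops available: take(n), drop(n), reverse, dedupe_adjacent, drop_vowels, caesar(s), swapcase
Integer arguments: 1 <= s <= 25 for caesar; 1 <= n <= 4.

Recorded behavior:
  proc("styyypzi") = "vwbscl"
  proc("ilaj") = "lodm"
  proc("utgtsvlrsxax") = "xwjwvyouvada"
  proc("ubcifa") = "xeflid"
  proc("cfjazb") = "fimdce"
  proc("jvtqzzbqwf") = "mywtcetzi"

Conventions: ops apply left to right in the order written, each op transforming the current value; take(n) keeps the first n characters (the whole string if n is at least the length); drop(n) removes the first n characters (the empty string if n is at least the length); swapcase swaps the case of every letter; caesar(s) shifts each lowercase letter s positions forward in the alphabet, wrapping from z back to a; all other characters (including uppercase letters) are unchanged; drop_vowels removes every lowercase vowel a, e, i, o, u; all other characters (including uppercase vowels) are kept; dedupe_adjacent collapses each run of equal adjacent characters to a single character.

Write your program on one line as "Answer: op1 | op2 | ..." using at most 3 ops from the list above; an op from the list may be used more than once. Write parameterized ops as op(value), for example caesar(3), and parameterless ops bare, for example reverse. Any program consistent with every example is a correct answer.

caesar(5) | dedupe_adjacent | caesar(24)

Check, running the answer program on each example:
  "styyypzi" -> "xyddduen" -> "xyduen" -> "vwbscl"
  "ilaj" -> "nqfo" -> "nqfo" -> "lodm"
  "utgtsvlrsxax" -> "zylyxaqwxcfc" -> "zylyxaqwxcfc" -> "xwjwvyouvada"
  "ubcifa" -> "zghnkf" -> "zghnkf" -> "xeflid"
  "cfjazb" -> "hkofeg" -> "hkofeg" -> "fimdce"
  "jvtqzzbqwf" -> "oayveegvbk" -> "oayvegvbk" -> "mywtcetzi"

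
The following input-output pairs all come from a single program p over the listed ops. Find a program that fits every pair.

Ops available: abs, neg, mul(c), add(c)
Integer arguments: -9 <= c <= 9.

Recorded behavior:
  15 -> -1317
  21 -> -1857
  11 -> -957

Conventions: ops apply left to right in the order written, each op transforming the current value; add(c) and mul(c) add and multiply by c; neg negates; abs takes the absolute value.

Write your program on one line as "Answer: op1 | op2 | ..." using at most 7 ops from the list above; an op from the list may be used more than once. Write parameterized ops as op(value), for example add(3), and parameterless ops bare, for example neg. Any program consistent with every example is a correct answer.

mul(-2) | mul(-9) | neg | add(5) | mul(5) | add(8)

Check, running the answer program on each example:
  15 -> -30 -> 270 -> -270 -> -265 -> -1325 -> -1317
  21 -> -42 -> 378 -> -378 -> -373 -> -1865 -> -1857
  11 -> -22 -> 198 -> -198 -> -193 -> -965 -> -957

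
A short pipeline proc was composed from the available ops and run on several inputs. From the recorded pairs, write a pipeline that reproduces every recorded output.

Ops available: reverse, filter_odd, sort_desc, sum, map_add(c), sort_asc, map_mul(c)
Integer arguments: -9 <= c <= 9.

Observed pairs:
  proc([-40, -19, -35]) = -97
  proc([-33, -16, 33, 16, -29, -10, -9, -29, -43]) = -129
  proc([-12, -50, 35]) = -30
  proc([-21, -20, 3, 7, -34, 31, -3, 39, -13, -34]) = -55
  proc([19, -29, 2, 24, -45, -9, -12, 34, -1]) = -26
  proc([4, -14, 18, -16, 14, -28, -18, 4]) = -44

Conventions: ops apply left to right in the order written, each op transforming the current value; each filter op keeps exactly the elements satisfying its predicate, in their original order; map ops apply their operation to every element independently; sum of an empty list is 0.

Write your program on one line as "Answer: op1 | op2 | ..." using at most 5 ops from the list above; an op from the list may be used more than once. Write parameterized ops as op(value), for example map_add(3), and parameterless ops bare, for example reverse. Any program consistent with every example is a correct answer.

map_add(-1) | reverse | sort_desc | sum

Check, running the answer program on each example:
  [-40, -19, -35] -> [-41, -20, -36] -> [-36, -20, -41] -> [-20, -36, -41] -> -97
  [-33, -16, 33, 16, -29, -10, -9, -29, -43] -> [-34, -17, 32, 15, -30, -11, -10, -30, -44] -> [-44, -30, -10, -11, -30, 15, 32, -17, -34] -> [32, 15, -10, -11, -17, -30, -30, -34, -44] -> -129
  [-12, -50, 35] -> [-13, -51, 34] -> [34, -51, -13] -> [34, -13, -51] -> -30
  [-21, -20, 3, 7, -34, 31, -3, 39, -13, -34] -> [-22, -21, 2, 6, -35, 30, -4, 38, -14, -35] -> [-35, -14, 38, -4, 30, -35, 6, 2, -21, -22] -> [38, 30, 6, 2, -4, -14, -21, -22, -35, -35] -> -55
  [19, -29, 2, 24, -45, -9, -12, 34, -1] -> [18, -30, 1, 23, -46, -10, -13, 33, -2] -> [-2, 33, -13, -10, -46, 23, 1, -30, 18] -> [33, 23, 18, 1, -2, -10, -13, -30, -46] -> -26
  [4, -14, 18, -16, 14, -28, -18, 4] -> [3, -15, 17, -17, 13, -29, -19, 3] -> [3, -19, -29, 13, -17, 17, -15, 3] -> [17, 13, 3, 3, -15, -17, -19, -29] -> -44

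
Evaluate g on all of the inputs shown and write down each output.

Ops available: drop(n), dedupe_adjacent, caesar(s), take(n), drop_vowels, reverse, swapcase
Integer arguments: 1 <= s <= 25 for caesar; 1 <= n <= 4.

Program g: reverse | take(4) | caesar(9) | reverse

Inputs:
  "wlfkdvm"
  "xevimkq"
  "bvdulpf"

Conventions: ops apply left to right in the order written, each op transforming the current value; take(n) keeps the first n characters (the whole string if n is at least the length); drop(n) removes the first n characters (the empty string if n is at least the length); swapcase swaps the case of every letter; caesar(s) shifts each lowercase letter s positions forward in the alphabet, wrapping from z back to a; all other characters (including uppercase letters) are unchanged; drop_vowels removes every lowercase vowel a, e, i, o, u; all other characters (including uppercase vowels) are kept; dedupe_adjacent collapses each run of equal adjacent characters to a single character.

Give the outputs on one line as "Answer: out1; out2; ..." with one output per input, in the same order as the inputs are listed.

"tmev"; "rvtz"; "duyo"

Execution, op by op:
  "wlfkdvm" -> "mvdkflw" -> "mvdk" -> "vemt" -> "tmev"
  "xevimkq" -> "qkmivex" -> "qkmi" -> "ztvr" -> "rvtz"
  "bvdulpf" -> "fpludvb" -> "fplu" -> "oyud" -> "duyo"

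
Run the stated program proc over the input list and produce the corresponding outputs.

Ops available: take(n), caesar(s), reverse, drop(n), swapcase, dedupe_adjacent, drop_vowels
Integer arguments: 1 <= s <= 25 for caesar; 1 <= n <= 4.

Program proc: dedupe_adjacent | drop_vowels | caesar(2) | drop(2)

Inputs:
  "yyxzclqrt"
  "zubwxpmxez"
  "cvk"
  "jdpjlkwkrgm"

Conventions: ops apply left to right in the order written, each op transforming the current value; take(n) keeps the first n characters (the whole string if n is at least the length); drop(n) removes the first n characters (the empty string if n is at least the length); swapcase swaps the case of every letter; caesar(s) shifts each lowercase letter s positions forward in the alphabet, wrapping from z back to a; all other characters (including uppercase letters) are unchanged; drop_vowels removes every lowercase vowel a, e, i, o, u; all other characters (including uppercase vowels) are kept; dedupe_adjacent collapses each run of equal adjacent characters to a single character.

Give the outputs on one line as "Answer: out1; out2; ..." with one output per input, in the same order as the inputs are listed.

"benstv"; "yzrozb"; "m"; "rlnmymtio"

Execution, op by op:
  "yyxzclqrt" -> "yxzclqrt" -> "yxzclqrt" -> "azbenstv" -> "benstv"
  "zubwxpmxez" -> "zubwxpmxez" -> "zbwxpmxz" -> "bdyzrozb" -> "yzrozb"
  "cvk" -> "cvk" -> "cvk" -> "exm" -> "m"
  "jdpjlkwkrgm" -> "jdpjlkwkrgm" -> "jdpjlkwkrgm" -> "lfrlnmymtio" -> "rlnmymtio"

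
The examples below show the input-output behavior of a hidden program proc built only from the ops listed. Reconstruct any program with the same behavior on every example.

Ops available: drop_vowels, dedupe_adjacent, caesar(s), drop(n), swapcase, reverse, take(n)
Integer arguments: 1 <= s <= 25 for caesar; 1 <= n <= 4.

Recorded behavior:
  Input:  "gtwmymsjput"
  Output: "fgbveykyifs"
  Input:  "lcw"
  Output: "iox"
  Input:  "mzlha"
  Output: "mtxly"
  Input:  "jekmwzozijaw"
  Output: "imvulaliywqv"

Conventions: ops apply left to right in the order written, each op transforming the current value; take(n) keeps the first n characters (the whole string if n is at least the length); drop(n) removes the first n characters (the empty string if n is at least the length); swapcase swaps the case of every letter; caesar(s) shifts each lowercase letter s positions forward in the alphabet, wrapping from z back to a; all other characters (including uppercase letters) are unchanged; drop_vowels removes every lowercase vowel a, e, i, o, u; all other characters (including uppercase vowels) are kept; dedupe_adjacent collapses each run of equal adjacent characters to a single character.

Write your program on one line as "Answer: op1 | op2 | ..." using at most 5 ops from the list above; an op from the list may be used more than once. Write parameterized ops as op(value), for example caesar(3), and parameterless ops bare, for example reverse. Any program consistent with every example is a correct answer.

caesar(12) | swapcase | reverse | swapcase

Check, running the answer program on each example:
  "gtwmymsjput" -> "sfiykyevbgf" -> "SFIYKYEVBGF" -> "FGBVEYKYIFS" -> "fgbveykyifs"
  "lcw" -> "xoi" -> "XOI" -> "IOX" -> "iox"
  "mzlha" -> "ylxtm" -> "YLXTM" -> "MTXLY" -> "mtxly"
  "jekmwzozijaw" -> "vqwyilaluvmi" -> "VQWYILALUVMI" -> "IMVULALIYWQV" -> "imvulaliywqv"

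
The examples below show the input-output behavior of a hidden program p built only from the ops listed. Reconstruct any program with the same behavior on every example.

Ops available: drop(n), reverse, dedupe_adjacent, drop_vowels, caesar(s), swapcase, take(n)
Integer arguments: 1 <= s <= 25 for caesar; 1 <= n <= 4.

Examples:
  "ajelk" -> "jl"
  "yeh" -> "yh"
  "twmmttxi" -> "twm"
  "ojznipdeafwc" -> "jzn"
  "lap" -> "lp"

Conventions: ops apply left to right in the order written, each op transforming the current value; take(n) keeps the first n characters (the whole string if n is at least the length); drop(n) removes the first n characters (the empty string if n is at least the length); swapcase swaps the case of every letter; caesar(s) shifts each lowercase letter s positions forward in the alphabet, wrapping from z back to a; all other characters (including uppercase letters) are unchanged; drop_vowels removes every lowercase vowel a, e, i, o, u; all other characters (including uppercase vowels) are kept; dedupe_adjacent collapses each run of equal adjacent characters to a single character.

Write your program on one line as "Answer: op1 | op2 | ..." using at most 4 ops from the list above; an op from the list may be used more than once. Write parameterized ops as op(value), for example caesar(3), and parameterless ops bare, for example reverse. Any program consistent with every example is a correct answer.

take(4) | drop_vowels | dedupe_adjacent

Check, running the answer program on each example:
  "ajelk" -> "ajel" -> "jl" -> "jl"
  "yeh" -> "yeh" -> "yh" -> "yh"
  "twmmttxi" -> "twmm" -> "twmm" -> "twm"
  "ojznipdeafwc" -> "ojzn" -> "jzn" -> "jzn"
  "lap" -> "lap" -> "lp" -> "lp"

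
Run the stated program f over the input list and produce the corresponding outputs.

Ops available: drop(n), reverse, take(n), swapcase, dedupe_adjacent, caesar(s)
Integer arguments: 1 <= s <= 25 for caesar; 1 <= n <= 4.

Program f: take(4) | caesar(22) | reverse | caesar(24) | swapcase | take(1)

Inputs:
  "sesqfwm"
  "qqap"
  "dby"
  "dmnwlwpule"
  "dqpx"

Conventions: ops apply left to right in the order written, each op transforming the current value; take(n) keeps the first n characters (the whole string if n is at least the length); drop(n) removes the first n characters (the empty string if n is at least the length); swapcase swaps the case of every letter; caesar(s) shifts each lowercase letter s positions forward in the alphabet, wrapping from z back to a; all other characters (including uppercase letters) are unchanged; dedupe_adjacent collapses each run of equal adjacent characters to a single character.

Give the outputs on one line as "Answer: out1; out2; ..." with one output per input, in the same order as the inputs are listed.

Execution, op by op:
  "sesqfwm" -> "sesq" -> "oaom" -> "moao" -> "kmym" -> "KMYM" -> "K"
  "qqap" -> "qqap" -> "mmwl" -> "lwmm" -> "jukk" -> "JUKK" -> "J"
  "dby" -> "dby" -> "zxu" -> "uxz" -> "svx" -> "SVX" -> "S"
  "dmnwlwpule" -> "dmnw" -> "zijs" -> "sjiz" -> "qhgx" -> "QHGX" -> "Q"
  "dqpx" -> "dqpx" -> "zmlt" -> "tlmz" -> "rjkx" -> "RJKX" -> "R"

"K"; "J"; "S"; "Q"; "R"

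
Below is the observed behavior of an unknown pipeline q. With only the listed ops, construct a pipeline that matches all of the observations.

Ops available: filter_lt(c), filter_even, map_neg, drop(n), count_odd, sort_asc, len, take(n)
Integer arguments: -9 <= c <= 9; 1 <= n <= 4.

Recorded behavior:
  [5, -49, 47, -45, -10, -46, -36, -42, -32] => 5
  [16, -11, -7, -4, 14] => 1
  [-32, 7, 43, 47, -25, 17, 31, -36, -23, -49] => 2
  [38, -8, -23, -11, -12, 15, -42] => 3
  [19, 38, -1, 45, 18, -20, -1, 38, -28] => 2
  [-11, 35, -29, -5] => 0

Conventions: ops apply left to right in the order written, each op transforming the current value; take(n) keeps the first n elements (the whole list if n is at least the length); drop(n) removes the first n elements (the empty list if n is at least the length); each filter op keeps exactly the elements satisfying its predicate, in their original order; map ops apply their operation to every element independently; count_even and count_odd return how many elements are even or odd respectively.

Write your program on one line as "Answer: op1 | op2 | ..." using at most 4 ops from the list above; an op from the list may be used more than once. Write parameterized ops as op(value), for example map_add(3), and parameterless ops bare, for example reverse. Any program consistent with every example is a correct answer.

filter_even | filter_lt(4) | len

Check, running the answer program on each example:
  [5, -49, 47, -45, -10, -46, -36, -42, -32] -> [-10, -46, -36, -42, -32] -> [-10, -46, -36, -42, -32] -> 5
  [16, -11, -7, -4, 14] -> [16, -4, 14] -> [-4] -> 1
  [-32, 7, 43, 47, -25, 17, 31, -36, -23, -49] -> [-32, -36] -> [-32, -36] -> 2
  [38, -8, -23, -11, -12, 15, -42] -> [38, -8, -12, -42] -> [-8, -12, -42] -> 3
  [19, 38, -1, 45, 18, -20, -1, 38, -28] -> [38, 18, -20, 38, -28] -> [-20, -28] -> 2
  [-11, 35, -29, -5] -> [] -> [] -> 0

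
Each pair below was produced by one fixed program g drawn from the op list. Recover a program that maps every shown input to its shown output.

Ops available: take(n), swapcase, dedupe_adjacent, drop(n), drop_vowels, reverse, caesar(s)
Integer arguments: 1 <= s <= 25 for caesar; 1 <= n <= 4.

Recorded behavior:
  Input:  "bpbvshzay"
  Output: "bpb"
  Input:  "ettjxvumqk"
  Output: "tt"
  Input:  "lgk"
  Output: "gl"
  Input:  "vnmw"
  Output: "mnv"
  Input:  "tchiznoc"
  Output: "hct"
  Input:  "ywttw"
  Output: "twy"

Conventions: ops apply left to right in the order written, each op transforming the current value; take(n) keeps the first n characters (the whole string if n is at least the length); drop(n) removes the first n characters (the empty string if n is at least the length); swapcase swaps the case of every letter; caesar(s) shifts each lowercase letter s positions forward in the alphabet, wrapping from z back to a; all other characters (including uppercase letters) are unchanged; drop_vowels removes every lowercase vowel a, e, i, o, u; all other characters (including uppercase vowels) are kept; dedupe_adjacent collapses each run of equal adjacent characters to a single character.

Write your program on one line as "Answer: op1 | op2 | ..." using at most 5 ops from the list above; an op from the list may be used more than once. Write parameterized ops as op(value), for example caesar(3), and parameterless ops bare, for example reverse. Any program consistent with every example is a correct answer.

take(4) | reverse | drop(1) | drop_vowels

Check, running the answer program on each example:
  "bpbvshzay" -> "bpbv" -> "vbpb" -> "bpb" -> "bpb"
  "ettjxvumqk" -> "ettj" -> "jtte" -> "tte" -> "tt"
  "lgk" -> "lgk" -> "kgl" -> "gl" -> "gl"
  "vnmw" -> "vnmw" -> "wmnv" -> "mnv" -> "mnv"
  "tchiznoc" -> "tchi" -> "ihct" -> "hct" -> "hct"
  "ywttw" -> "ywtt" -> "ttwy" -> "twy" -> "twy"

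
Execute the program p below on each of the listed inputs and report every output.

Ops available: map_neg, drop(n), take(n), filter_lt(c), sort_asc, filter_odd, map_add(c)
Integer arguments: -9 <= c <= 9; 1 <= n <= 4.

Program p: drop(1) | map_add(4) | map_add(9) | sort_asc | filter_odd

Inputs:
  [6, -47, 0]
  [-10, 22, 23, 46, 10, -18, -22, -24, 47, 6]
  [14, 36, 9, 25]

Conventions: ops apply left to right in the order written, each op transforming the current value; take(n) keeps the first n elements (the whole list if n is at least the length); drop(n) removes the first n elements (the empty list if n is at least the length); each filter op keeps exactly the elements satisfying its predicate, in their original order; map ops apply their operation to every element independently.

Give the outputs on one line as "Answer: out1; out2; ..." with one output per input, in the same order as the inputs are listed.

Execution, op by op:
  [6, -47, 0] -> [-47, 0] -> [-43, 4] -> [-34, 13] -> [-34, 13] -> [13]
  [-10, 22, 23, 46, 10, -18, -22, -24, 47, 6] -> [22, 23, 46, 10, -18, -22, -24, 47, 6] -> [26, 27, 50, 14, -14, -18, -20, 51, 10] -> [35, 36, 59, 23, -5, -9, -11, 60, 19] -> [-11, -9, -5, 19, 23, 35, 36, 59, 60] -> [-11, -9, -5, 19, 23, 35, 59]
  [14, 36, 9, 25] -> [36, 9, 25] -> [40, 13, 29] -> [49, 22, 38] -> [22, 38, 49] -> [49]

[13]; [-11, -9, -5, 19, 23, 35, 59]; [49]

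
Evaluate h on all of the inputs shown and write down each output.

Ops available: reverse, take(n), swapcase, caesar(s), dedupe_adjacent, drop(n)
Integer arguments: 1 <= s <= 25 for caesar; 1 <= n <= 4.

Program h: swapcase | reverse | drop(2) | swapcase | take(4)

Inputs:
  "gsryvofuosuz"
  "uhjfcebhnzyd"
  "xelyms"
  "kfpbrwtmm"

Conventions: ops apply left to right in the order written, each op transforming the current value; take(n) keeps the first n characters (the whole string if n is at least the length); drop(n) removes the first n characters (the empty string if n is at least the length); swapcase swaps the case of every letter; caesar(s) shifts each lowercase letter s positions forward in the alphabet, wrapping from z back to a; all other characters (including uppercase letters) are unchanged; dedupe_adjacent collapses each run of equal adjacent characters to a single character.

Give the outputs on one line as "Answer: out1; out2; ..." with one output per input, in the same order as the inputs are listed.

Execution, op by op:
  "gsryvofuosuz" -> "GSRYVOFUOSUZ" -> "ZUSOUFOVYRSG" -> "SOUFOVYRSG" -> "soufovyrsg" -> "souf"
  "uhjfcebhnzyd" -> "UHJFCEBHNZYD" -> "DYZNHBECFJHU" -> "ZNHBECFJHU" -> "znhbecfjhu" -> "znhb"
  "xelyms" -> "XELYMS" -> "SMYLEX" -> "YLEX" -> "ylex" -> "ylex"
  "kfpbrwtmm" -> "KFPBRWTMM" -> "MMTWRBPFK" -> "TWRBPFK" -> "twrbpfk" -> "twrb"

"souf"; "znhb"; "ylex"; "twrb"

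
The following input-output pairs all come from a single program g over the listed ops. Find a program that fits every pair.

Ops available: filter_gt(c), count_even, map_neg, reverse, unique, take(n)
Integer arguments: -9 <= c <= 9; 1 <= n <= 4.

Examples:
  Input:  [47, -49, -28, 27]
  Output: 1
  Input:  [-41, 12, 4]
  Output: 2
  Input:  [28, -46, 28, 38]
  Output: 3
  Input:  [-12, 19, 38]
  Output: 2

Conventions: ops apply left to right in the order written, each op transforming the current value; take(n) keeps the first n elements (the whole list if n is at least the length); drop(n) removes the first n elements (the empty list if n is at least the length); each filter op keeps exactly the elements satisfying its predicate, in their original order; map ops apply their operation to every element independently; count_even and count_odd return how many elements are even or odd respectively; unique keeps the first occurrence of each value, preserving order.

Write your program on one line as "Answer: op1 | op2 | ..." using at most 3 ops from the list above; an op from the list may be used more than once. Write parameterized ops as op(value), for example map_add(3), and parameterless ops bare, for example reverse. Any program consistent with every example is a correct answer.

take(3) | count_even

Check, running the answer program on each example:
  [47, -49, -28, 27] -> [47, -49, -28] -> 1
  [-41, 12, 4] -> [-41, 12, 4] -> 2
  [28, -46, 28, 38] -> [28, -46, 28] -> 3
  [-12, 19, 38] -> [-12, 19, 38] -> 2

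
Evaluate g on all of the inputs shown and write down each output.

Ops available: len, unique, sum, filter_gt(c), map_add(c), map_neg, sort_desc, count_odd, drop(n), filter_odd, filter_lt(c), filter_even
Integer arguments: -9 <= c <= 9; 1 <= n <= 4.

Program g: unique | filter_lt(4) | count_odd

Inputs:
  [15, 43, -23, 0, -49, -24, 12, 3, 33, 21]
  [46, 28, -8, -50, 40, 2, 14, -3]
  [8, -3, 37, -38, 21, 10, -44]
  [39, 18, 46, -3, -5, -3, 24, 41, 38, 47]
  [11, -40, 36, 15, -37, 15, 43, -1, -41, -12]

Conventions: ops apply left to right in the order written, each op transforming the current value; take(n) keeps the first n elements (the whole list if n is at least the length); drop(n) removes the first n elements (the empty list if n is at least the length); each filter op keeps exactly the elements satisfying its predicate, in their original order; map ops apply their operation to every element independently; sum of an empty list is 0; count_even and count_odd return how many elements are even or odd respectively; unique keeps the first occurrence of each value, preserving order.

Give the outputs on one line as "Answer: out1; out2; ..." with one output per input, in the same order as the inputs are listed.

3; 1; 1; 2; 3

Execution, op by op:
  [15, 43, -23, 0, -49, -24, 12, 3, 33, 21] -> [15, 43, -23, 0, -49, -24, 12, 3, 33, 21] -> [-23, 0, -49, -24, 3] -> 3
  [46, 28, -8, -50, 40, 2, 14, -3] -> [46, 28, -8, -50, 40, 2, 14, -3] -> [-8, -50, 2, -3] -> 1
  [8, -3, 37, -38, 21, 10, -44] -> [8, -3, 37, -38, 21, 10, -44] -> [-3, -38, -44] -> 1
  [39, 18, 46, -3, -5, -3, 24, 41, 38, 47] -> [39, 18, 46, -3, -5, 24, 41, 38, 47] -> [-3, -5] -> 2
  [11, -40, 36, 15, -37, 15, 43, -1, -41, -12] -> [11, -40, 36, 15, -37, 43, -1, -41, -12] -> [-40, -37, -1, -41, -12] -> 3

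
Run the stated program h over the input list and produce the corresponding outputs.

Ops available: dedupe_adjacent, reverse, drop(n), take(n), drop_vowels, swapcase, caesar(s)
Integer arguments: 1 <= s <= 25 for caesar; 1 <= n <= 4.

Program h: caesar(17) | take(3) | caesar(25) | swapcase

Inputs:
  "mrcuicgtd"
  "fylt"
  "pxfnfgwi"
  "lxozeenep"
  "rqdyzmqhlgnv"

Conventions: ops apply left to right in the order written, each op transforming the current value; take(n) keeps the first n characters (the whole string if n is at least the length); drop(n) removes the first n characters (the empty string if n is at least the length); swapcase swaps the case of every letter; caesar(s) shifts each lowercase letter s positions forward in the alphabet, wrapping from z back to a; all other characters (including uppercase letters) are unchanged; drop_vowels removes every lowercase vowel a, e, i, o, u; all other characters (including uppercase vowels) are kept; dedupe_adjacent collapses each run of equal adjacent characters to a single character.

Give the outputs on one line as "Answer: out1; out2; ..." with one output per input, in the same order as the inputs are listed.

"CHS"; "VOB"; "FNV"; "BNE"; "HGT"

Execution, op by op:
  "mrcuicgtd" -> "ditlztxku" -> "dit" -> "chs" -> "CHS"
  "fylt" -> "wpck" -> "wpc" -> "vob" -> "VOB"
  "pxfnfgwi" -> "gowewxnz" -> "gow" -> "fnv" -> "FNV"
  "lxozeenep" -> "cofqvvevg" -> "cof" -> "bne" -> "BNE"
  "rqdyzmqhlgnv" -> "ihupqdhycxem" -> "ihu" -> "hgt" -> "HGT"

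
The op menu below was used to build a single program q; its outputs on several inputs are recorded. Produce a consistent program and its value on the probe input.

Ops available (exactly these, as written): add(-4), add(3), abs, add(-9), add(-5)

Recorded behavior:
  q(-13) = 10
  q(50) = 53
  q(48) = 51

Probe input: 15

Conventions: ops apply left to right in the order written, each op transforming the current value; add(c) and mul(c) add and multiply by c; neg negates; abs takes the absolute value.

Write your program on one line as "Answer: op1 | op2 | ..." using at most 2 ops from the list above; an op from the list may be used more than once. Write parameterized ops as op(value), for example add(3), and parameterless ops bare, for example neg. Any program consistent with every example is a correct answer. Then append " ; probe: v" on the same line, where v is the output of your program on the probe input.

add(3) | abs ; probe: 18

Check, running the answer program on each example:
  -13 -> -10 -> 10
  50 -> 53 -> 53
  48 -> 51 -> 51
  probe: 15 -> 18 -> 18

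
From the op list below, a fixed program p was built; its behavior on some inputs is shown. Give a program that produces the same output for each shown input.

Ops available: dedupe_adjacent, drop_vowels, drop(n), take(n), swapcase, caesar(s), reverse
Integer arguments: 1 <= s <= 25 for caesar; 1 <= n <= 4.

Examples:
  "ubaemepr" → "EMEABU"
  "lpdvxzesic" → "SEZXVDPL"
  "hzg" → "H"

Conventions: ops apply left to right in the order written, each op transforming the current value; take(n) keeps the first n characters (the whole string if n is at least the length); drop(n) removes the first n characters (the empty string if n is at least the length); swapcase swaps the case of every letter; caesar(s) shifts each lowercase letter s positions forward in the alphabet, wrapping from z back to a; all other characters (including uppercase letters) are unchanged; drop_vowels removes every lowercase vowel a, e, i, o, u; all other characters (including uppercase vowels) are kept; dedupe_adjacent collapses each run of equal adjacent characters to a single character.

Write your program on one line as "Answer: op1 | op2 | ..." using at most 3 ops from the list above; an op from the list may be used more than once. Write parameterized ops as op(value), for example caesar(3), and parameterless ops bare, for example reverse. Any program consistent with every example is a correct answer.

reverse | drop(2) | swapcase

Check, running the answer program on each example:
  "ubaemepr" -> "rpemeabu" -> "emeabu" -> "EMEABU"
  "lpdvxzesic" -> "cisezxvdpl" -> "sezxvdpl" -> "SEZXVDPL"
  "hzg" -> "gzh" -> "h" -> "H"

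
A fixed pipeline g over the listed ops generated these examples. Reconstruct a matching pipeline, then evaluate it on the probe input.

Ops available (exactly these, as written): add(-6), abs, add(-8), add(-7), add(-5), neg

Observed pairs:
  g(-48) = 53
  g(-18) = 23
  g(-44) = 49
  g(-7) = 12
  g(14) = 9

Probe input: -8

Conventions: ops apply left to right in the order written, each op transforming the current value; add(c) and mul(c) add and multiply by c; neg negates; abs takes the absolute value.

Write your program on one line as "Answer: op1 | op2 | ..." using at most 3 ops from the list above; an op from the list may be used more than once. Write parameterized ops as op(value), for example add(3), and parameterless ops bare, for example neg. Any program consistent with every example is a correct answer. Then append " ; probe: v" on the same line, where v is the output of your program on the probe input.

add(-5) | neg | abs ; probe: 13

Check, running the answer program on each example:
  -48 -> -53 -> 53 -> 53
  -18 -> -23 -> 23 -> 23
  -44 -> -49 -> 49 -> 49
  -7 -> -12 -> 12 -> 12
  14 -> 9 -> -9 -> 9
  probe: -8 -> -13 -> 13 -> 13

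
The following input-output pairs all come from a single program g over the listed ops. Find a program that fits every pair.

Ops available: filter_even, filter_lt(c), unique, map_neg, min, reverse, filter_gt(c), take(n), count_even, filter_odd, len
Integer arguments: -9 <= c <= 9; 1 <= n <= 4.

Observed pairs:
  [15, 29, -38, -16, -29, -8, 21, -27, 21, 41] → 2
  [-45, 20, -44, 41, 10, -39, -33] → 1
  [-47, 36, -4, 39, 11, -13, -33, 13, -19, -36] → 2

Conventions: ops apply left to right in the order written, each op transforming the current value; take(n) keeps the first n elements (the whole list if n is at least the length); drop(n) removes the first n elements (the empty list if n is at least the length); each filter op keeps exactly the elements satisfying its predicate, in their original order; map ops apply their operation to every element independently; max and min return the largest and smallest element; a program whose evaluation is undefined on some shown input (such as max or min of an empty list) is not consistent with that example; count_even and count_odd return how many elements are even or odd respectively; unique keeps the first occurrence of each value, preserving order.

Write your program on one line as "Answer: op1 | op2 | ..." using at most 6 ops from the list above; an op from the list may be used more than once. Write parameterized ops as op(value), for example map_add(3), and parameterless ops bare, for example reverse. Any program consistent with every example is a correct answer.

reverse | filter_lt(-3) | map_neg | filter_even | take(2) | count_even

Check, running the answer program on each example:
  [15, 29, -38, -16, -29, -8, 21, -27, 21, 41] -> [41, 21, -27, 21, -8, -29, -16, -38, 29, 15] -> [-27, -8, -29, -16, -38] -> [27, 8, 29, 16, 38] -> [8, 16, 38] -> [8, 16] -> 2
  [-45, 20, -44, 41, 10, -39, -33] -> [-33, -39, 10, 41, -44, 20, -45] -> [-33, -39, -44, -45] -> [33, 39, 44, 45] -> [44] -> [44] -> 1
  [-47, 36, -4, 39, 11, -13, -33, 13, -19, -36] -> [-36, -19, 13, -33, -13, 11, 39, -4, 36, -47] -> [-36, -19, -33, -13, -4, -47] -> [36, 19, 33, 13, 4, 47] -> [36, 4] -> [36, 4] -> 2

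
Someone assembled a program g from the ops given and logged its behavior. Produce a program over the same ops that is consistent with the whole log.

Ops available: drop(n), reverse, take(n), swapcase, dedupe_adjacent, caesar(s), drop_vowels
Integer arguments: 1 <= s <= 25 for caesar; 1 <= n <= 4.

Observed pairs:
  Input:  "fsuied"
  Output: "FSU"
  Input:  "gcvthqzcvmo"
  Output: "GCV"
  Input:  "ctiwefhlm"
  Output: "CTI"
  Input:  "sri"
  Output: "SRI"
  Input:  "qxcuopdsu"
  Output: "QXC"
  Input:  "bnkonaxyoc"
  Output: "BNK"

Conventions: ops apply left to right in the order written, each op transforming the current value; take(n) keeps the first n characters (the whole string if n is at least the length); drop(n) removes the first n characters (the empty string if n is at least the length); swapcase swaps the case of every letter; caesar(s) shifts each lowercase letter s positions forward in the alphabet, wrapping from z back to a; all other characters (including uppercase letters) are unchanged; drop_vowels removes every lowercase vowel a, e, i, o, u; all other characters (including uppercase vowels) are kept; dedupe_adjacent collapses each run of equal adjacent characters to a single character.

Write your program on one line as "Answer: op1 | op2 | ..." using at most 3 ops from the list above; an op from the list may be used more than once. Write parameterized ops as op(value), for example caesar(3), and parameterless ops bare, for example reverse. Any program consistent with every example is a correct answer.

swapcase | take(3)

Check, running the answer program on each example:
  "fsuied" -> "FSUIED" -> "FSU"
  "gcvthqzcvmo" -> "GCVTHQZCVMO" -> "GCV"
  "ctiwefhlm" -> "CTIWEFHLM" -> "CTI"
  "sri" -> "SRI" -> "SRI"
  "qxcuopdsu" -> "QXCUOPDSU" -> "QXC"
  "bnkonaxyoc" -> "BNKONAXYOC" -> "BNK"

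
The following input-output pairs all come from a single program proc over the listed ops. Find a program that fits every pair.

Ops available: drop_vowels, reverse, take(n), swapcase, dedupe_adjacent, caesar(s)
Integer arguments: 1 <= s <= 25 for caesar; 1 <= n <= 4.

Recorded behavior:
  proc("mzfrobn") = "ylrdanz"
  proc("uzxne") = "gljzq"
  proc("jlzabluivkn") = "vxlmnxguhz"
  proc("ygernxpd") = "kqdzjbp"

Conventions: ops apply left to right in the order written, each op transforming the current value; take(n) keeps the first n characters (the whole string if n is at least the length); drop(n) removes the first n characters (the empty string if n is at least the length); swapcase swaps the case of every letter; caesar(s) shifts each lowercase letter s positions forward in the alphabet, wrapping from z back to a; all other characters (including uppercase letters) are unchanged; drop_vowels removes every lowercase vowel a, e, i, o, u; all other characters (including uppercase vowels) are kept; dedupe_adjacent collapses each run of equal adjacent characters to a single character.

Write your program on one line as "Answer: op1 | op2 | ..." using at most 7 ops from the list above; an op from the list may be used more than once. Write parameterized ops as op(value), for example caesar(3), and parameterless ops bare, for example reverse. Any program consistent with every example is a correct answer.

caesar(24) | drop_vowels | caesar(1) | caesar(16) | caesar(20) | caesar(3)

Check, running the answer program on each example:
  "mzfrobn" -> "kxdpmzl" -> "kxdpmzl" -> "lyeqnam" -> "bougdqc" -> "vioaxkw" -> "ylrdanz"
  "uzxne" -> "sxvlc" -> "sxvlc" -> "tywmd" -> "jomct" -> "digwn" -> "gljzq"
  "jlzabluivkn" -> "hjxyzjsgtil" -> "hjxyzjsgtl" -> "ikyzakthum" -> "yaopqajxkc" -> "suijkudrew" -> "vxlmnxguhz"
  "ygernxpd" -> "wecplvnb" -> "wcplvnb" -> "xdqmwoc" -> "ntgcmes" -> "hnawgym" -> "kqdzjbp"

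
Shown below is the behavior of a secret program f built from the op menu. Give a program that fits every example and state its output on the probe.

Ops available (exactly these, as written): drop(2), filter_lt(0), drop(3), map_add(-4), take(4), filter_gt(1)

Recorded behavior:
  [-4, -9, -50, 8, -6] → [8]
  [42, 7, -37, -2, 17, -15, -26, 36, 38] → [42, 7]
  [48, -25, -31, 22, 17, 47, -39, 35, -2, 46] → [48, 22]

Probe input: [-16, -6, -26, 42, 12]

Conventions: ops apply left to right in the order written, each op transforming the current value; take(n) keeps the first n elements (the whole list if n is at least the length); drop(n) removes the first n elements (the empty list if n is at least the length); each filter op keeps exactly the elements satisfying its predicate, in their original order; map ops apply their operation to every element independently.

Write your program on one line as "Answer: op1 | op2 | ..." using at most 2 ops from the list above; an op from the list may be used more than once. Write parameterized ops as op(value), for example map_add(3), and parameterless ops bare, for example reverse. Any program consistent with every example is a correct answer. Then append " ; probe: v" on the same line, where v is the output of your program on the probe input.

take(4) | filter_gt(1) ; probe: [42]

Check, running the answer program on each example:
  [-4, -9, -50, 8, -6] -> [-4, -9, -50, 8] -> [8]
  [42, 7, -37, -2, 17, -15, -26, 36, 38] -> [42, 7, -37, -2] -> [42, 7]
  [48, -25, -31, 22, 17, 47, -39, 35, -2, 46] -> [48, -25, -31, 22] -> [48, 22]
  probe: [-16, -6, -26, 42, 12] -> [-16, -6, -26, 42] -> [42]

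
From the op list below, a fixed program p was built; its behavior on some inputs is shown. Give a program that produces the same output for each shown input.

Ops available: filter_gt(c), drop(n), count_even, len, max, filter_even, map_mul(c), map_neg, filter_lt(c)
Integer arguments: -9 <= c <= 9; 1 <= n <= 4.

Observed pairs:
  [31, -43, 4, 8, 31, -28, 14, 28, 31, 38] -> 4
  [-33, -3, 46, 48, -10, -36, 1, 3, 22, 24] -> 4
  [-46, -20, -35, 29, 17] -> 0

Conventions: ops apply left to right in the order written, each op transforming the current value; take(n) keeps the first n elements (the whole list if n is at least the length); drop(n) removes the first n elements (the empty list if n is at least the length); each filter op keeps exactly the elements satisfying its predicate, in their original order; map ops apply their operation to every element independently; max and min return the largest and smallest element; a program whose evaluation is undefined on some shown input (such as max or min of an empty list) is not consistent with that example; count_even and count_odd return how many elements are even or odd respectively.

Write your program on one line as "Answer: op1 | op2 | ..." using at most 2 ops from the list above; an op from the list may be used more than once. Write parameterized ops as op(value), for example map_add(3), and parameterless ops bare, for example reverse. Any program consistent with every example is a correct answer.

drop(4) | count_even

Check, running the answer program on each example:
  [31, -43, 4, 8, 31, -28, 14, 28, 31, 38] -> [31, -28, 14, 28, 31, 38] -> 4
  [-33, -3, 46, 48, -10, -36, 1, 3, 22, 24] -> [-10, -36, 1, 3, 22, 24] -> 4
  [-46, -20, -35, 29, 17] -> [17] -> 0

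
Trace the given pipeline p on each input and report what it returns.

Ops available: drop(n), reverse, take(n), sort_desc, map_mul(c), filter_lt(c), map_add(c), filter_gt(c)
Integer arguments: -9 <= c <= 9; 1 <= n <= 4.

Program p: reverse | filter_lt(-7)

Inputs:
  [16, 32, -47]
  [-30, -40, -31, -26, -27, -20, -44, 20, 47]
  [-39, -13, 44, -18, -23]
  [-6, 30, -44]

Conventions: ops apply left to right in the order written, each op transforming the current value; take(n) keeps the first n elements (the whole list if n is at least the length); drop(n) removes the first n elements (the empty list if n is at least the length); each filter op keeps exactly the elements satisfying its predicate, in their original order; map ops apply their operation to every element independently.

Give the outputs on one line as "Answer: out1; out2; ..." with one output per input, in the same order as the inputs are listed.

[-47]; [-44, -20, -27, -26, -31, -40, -30]; [-23, -18, -13, -39]; [-44]

Execution, op by op:
  [16, 32, -47] -> [-47, 32, 16] -> [-47]
  [-30, -40, -31, -26, -27, -20, -44, 20, 47] -> [47, 20, -44, -20, -27, -26, -31, -40, -30] -> [-44, -20, -27, -26, -31, -40, -30]
  [-39, -13, 44, -18, -23] -> [-23, -18, 44, -13, -39] -> [-23, -18, -13, -39]
  [-6, 30, -44] -> [-44, 30, -6] -> [-44]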